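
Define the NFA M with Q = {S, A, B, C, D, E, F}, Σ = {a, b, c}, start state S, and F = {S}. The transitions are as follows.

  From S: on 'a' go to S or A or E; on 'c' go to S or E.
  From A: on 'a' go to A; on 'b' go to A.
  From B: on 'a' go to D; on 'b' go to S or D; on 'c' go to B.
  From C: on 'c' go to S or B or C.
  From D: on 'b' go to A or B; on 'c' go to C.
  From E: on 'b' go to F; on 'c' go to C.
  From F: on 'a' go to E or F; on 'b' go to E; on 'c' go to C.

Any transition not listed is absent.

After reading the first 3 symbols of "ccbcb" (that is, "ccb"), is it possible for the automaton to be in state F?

Start in {S}.
Read 'c': S→{S, E}; now {S, E}.
Read 'c': S→{S, E}, E→{C}; now {S, C, E}.
Read 'b': S→∅, C→∅, E→{F}; now {F}.
State F is in {F}.

Yes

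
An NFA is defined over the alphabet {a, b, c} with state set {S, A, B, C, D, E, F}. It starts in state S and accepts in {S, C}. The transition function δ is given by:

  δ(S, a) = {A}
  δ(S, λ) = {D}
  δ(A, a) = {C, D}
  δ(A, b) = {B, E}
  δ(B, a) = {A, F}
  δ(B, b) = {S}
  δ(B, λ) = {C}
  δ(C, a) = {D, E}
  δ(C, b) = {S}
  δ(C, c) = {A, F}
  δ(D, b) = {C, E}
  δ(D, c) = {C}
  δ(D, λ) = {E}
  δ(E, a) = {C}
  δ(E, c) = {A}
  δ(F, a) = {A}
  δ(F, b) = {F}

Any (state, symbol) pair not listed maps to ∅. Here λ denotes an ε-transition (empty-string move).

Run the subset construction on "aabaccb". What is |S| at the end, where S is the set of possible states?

Start: ε-closure({S}) = {S, D, E}.
Read 'a': {S, D, E} → {A, C}.
Read 'a': {A, C} → {C, D, E}.
Read 'b': {C, D, E} → {S, C, D, E}.
Read 'a': {S, C, D, E} → {A, C, D, E}.
Read 'c': {A, C, D, E} → {A, C, F}.
Read 'c': {A, C, F} → {A, F}.
Read 'b': {A, F} → {B, C, E, F}.
That set has 4 states.

4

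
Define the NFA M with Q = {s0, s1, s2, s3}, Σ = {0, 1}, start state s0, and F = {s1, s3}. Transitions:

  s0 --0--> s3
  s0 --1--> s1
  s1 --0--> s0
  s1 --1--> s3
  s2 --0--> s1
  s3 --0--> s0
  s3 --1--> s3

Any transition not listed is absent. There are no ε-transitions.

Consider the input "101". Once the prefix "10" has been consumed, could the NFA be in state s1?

No

Start in {s0}.
Read '1': {s0} → {s1}.
Read '0': {s1} → {s0}.
State s1 is not in {s0}.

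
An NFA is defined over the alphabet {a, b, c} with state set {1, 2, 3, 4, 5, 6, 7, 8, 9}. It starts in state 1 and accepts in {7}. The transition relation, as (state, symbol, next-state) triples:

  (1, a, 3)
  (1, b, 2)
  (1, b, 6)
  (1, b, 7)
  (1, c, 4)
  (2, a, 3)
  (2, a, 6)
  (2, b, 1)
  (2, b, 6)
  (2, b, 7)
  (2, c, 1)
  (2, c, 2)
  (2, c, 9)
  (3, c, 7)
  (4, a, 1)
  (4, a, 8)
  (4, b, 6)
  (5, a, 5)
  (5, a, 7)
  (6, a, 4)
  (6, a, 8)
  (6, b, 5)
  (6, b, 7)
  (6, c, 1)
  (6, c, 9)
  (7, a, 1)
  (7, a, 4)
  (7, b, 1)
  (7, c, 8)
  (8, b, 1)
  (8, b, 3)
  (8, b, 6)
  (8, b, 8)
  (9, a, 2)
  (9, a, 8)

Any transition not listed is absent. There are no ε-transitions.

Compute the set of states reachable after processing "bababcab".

Start in {1}.
Read 'b': 1→{2, 6, 7}; now {2, 6, 7}.
Read 'a': 2→{3, 6}, 6→{4, 8}, 7→{1, 4}; now {1, 3, 4, 6, 8}.
Read 'b': 1→{2, 6, 7}, 3→∅, 4→{6}, 6→{5, 7}, 8→{1, 3, 6, 8}; now {1, 2, 3, 5, 6, 7, 8}.
Read 'a': 1→{3}, 2→{3, 6}, 3→∅, 5→{5, 7}, 6→{4, 8}, 7→{1, 4}, 8→∅; now {1, 3, 4, 5, 6, 7, 8}.
Read 'b': 1→{2, 6, 7}, 3→∅, 4→{6}, 5→∅, 6→{5, 7}, 7→{1}, 8→{1, 3, 6, 8}; now {1, 2, 3, 5, 6, 7, 8}.
Read 'c': 1→{4}, 2→{1, 2, 9}, 3→{7}, 5→∅, 6→{1, 9}, 7→{8}, 8→∅; now {1, 2, 4, 7, 8, 9}.
Read 'a': 1→{3}, 2→{3, 6}, 4→{1, 8}, 7→{1, 4}, 8→∅, 9→{2, 8}; now {1, 2, 3, 4, 6, 8}.
Read 'b': 1→{2, 6, 7}, 2→{1, 6, 7}, 3→∅, 4→{6}, 6→{5, 7}, 8→{1, 3, 6, 8}; now {1, 2, 3, 5, 6, 7, 8}.

{1, 2, 3, 5, 6, 7, 8}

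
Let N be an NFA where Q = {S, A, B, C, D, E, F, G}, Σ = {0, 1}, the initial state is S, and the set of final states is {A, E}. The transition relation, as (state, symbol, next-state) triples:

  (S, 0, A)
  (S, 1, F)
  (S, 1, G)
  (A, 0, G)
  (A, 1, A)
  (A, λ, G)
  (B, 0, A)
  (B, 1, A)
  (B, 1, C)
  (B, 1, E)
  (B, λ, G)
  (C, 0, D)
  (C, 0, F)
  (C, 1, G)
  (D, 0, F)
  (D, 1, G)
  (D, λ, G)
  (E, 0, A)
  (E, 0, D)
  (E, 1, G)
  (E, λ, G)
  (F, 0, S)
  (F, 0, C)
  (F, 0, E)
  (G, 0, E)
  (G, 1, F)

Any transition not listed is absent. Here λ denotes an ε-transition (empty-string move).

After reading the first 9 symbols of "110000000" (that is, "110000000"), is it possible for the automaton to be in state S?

Yes

Start in {S}.
Read '1': S→{F, G}; now {F, G}.
Read '1': F→∅, G→{F}; now {F}.
Read '0': F→{S, C, E}; union {S, C, E}; ε-closure = {S, C, E, G}.
Read '0': S→{A}, C→{D, F}, E→{A, D}, G→{E}; union {A, D, E, F}; ε-closure = {A, D, E, F, G}.
Read '0': A→{G}, D→{F}, E→{A, D}, F→{S, C, E}, G→{E}; now {S, A, C, D, E, F, G}.
Read '0': S→{A}, A→{G}, C→{D, F}, D→{F}, E→{A, D}, F→{S, C, E}, G→{E}; now {S, A, C, D, E, F, G}.
Read '0': S→{A}, A→{G}, C→{D, F}, D→{F}, E→{A, D}, F→{S, C, E}, G→{E}; now {S, A, C, D, E, F, G}.
Read '0': S→{A}, A→{G}, C→{D, F}, D→{F}, E→{A, D}, F→{S, C, E}, G→{E}; now {S, A, C, D, E, F, G}.
Read '0': S→{A}, A→{G}, C→{D, F}, D→{F}, E→{A, D}, F→{S, C, E}, G→{E}; now {S, A, C, D, E, F, G}.
State S is in {S, A, C, D, E, F, G}.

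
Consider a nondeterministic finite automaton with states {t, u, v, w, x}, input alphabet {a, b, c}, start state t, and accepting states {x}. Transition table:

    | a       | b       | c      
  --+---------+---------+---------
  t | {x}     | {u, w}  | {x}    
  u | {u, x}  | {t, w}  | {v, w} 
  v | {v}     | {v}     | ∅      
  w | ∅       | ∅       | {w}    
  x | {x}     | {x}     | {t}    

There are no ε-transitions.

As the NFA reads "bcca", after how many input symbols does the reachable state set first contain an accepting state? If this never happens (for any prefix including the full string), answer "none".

none

Start in {t}.
Read 'b': {t} → {u, w}.
Read 'c': {u, w} → {v, w}.
Read 'c': {v, w} → {w}.
Read 'a': {w} → ∅.
No reachable set along the way intersects F.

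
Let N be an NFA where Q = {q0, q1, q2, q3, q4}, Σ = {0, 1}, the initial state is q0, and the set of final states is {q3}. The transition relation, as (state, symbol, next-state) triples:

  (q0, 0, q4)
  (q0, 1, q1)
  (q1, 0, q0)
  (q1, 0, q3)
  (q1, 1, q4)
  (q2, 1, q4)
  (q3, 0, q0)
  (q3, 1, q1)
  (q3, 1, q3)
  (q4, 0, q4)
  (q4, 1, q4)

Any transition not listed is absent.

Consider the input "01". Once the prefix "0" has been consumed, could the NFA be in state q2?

No

Start in {q0}.
Read '0': q0→{q4}; now {q4}.
State q2 is not in {q4}.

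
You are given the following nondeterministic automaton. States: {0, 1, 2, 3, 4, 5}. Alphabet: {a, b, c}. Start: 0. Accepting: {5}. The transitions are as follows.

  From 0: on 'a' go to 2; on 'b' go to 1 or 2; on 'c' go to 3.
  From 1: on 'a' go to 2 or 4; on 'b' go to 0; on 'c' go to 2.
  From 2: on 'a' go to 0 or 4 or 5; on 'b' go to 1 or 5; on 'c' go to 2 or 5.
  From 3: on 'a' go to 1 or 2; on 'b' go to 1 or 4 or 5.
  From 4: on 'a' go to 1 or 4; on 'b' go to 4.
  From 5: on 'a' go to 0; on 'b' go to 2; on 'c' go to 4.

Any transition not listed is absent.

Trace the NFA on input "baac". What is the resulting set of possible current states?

{2, 3, 4, 5}

Start in {0}.
Read 'b': 0→{1, 2}; now {1, 2}.
Read 'a': 1→{2, 4}, 2→{0, 4, 5}; now {0, 2, 4, 5}.
Read 'a': 0→{2}, 2→{0, 4, 5}, 4→{1, 4}, 5→{0}; now {0, 1, 2, 4, 5}.
Read 'c': 0→{3}, 1→{2}, 2→{2, 5}, 4→∅, 5→{4}; now {2, 3, 4, 5}.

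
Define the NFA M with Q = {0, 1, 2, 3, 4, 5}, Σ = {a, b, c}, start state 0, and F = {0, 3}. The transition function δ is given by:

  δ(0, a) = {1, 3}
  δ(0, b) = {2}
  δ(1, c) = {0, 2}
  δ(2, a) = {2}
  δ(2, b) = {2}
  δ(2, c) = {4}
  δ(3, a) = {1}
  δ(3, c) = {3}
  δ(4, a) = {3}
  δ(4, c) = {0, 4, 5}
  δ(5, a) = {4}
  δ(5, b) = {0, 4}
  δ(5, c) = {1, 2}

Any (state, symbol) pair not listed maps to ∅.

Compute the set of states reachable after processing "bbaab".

{2}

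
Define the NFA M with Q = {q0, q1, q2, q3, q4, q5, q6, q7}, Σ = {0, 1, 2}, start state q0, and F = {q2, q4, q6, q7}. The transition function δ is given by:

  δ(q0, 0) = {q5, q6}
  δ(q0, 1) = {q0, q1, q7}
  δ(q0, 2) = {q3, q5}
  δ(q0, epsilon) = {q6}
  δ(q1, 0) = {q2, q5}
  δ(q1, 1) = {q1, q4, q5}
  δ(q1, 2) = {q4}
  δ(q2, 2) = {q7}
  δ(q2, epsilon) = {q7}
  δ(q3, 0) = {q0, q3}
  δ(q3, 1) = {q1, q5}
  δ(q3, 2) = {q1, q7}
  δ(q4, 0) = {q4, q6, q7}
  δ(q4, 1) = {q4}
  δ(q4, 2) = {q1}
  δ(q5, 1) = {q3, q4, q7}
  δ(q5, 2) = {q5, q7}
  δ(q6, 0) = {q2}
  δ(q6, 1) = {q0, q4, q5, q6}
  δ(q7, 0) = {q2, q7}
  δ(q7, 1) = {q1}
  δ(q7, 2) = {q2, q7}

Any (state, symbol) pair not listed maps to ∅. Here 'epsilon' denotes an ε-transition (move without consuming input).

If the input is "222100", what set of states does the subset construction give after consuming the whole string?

Start: ε-closure({q0}) = {q0, q6}.
Read '2': {q0, q6} → {q3, q5}.
Read '2': {q3, q5} → {q1, q5, q7}.
Read '2': {q1, q5, q7} → {q2, q4, q5, q7}.
Read '1': {q2, q4, q5, q7} → {q1, q3, q4, q7}.
Read '0': {q1, q3, q4, q7} → {q0, q2, q3, q4, q5, q6, q7}.
Read '0': {q0, q2, q3, q4, q5, q6, q7} → {q0, q2, q3, q4, q5, q6, q7}.

{q0, q2, q3, q4, q5, q6, q7}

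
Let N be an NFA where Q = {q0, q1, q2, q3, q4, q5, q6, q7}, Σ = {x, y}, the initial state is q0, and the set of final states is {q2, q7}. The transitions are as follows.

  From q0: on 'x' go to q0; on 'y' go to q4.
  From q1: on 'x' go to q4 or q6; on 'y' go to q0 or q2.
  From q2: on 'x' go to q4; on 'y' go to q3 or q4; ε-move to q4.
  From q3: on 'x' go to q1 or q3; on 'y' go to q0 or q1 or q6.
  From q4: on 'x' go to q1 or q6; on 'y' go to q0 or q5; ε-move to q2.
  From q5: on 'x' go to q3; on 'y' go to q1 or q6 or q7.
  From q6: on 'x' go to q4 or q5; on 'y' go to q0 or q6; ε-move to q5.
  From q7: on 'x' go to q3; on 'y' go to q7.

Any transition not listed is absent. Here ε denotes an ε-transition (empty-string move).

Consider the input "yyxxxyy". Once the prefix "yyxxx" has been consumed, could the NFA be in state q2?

Yes

Start in {q0}.
Read 'y': {q0} → {q2, q4}.
Read 'y': {q2, q4} → {q0, q2, q3, q4, q5}.
Read 'x': {q0, q2, q3, q4, q5} → {q0, q1, q2, q3, q4, q5, q6}.
Read 'x': {q0, q1, q2, q3, q4, q5, q6} → {q0, q1, q2, q3, q4, q5, q6}.
Read 'x': {q0, q1, q2, q3, q4, q5, q6} → {q0, q1, q2, q3, q4, q5, q6}.
State q2 is in {q0, q1, q2, q3, q4, q5, q6}.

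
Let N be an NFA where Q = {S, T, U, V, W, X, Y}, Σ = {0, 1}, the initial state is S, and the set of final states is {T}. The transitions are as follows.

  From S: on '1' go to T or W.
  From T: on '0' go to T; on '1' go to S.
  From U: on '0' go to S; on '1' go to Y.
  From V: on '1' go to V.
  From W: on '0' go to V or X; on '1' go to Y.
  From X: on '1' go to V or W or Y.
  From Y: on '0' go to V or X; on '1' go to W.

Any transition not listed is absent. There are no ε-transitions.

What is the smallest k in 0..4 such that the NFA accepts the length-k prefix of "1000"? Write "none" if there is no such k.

1

Start in {S}.
Read '1': {S} → {T, W}.
None of the earlier sets intersect F, but {T, W} does.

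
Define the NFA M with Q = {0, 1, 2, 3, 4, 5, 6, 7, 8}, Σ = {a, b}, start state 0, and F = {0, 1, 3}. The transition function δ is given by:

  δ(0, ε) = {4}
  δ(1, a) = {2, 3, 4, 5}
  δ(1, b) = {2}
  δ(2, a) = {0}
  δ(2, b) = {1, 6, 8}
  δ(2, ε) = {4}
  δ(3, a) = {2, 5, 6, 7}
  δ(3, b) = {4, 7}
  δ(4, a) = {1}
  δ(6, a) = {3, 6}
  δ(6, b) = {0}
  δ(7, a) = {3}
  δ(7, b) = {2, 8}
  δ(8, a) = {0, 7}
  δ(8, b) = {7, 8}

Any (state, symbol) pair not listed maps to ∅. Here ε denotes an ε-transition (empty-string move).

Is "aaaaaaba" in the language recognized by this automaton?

Start: ε-closure({0}) = {0, 4}.
Read 'a': {0, 4} → {1}.
Read 'a': {1} → {2, 3, 4, 5}.
Read 'a': {2, 3, 4, 5} → {0, 1, 2, 4, 5, 6, 7}.
Read 'a': {0, 1, 2, 4, 5, 6, 7} → {0, 1, 2, 3, 4, 5, 6}.
Read 'a': {0, 1, 2, 3, 4, 5, 6} → {0, 1, 2, 3, 4, 5, 6, 7}.
Read 'a': {0, 1, 2, 3, 4, 5, 6, 7} → {0, 1, 2, 3, 4, 5, 6, 7}.
Read 'b': {0, 1, 2, 3, 4, 5, 6, 7} → {0, 1, 2, 4, 6, 7, 8}.
Read 'a': {0, 1, 2, 4, 6, 7, 8} → {0, 1, 2, 3, 4, 5, 6, 7}.
The final set {0, 1, 2, 3, 4, 5, 6, 7} contains the accepting states 0, 1, 3.

Yes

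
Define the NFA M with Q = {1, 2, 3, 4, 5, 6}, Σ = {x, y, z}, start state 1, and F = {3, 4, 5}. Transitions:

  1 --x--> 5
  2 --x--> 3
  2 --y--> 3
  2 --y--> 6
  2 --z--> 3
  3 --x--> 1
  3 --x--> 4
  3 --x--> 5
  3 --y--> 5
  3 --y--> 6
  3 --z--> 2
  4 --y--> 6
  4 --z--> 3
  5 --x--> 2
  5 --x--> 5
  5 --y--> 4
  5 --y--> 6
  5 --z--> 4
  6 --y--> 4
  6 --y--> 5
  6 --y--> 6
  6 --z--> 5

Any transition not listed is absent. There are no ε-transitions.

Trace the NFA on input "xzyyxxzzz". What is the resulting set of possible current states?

{2, 3}

Start in {1}.
Read 'x': 1→{5}; now {5}.
Read 'z': 5→{4}; now {4}.
Read 'y': 4→{6}; now {6}.
Read 'y': 6→{4, 5, 6}; now {4, 5, 6}.
Read 'x': 4→∅, 5→{2, 5}, 6→∅; now {2, 5}.
Read 'x': 2→{3}, 5→{2, 5}; now {2, 3, 5}.
Read 'z': 2→{3}, 3→{2}, 5→{4}; now {2, 3, 4}.
Read 'z': 2→{3}, 3→{2}, 4→{3}; now {2, 3}.
Read 'z': 2→{3}, 3→{2}; now {2, 3}.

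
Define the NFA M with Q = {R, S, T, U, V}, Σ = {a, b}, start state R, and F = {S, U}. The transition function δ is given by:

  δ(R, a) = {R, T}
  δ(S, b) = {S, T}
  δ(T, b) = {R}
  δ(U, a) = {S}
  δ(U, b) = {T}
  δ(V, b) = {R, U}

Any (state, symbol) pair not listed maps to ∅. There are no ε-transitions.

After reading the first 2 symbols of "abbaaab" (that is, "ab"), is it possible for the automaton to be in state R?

Start in {R}.
Read 'a': R→{R, T}; now {R, T}.
Read 'b': R→∅, T→{R}; now {R}.
State R is in {R}.

Yes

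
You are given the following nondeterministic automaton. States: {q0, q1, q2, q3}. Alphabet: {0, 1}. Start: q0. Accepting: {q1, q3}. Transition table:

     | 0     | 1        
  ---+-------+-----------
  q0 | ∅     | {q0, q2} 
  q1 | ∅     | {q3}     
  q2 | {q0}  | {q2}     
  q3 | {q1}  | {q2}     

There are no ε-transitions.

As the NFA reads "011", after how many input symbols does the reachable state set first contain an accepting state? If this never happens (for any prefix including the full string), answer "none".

Start in {q0}.
Read '0': q0→∅; now ∅.
The set is empty and remains empty for the remaining 2 symbols.
No reachable set along the way intersects F.

none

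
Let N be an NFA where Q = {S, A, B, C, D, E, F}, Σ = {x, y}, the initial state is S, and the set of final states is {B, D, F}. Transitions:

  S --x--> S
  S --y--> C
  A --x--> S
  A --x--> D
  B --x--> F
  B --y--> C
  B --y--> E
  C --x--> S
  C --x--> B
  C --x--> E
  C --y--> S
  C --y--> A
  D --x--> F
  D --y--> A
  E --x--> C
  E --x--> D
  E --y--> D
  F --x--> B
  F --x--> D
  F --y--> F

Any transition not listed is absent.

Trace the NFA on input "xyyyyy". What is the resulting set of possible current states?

{C}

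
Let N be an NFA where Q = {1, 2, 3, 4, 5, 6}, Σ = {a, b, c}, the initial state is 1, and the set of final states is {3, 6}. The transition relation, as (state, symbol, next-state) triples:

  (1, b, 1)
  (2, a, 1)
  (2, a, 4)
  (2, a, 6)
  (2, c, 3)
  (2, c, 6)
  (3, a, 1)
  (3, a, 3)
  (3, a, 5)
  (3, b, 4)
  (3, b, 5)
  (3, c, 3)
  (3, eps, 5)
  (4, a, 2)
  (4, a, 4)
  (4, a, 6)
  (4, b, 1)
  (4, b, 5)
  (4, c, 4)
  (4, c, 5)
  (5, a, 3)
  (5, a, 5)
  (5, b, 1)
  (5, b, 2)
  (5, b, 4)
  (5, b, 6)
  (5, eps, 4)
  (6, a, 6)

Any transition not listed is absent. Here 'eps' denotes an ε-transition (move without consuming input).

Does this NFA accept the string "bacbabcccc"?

No

Start in {1}.
Read 'b': 1→{1}; now {1}.
Read 'a': 1→∅; now ∅.
The set is empty and remains empty for the remaining 8 symbols.
The final set ∅ contains no accepting state.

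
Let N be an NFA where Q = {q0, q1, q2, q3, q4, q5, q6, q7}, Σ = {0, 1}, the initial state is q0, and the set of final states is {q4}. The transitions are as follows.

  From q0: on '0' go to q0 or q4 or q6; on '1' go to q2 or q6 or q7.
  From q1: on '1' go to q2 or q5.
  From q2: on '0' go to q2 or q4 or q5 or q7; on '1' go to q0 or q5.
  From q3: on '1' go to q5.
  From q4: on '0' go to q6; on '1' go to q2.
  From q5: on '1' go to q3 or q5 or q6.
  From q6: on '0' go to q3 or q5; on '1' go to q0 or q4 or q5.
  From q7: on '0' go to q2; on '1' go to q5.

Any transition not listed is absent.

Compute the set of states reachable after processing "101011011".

Start in {q0}.
Read '1': {q0} → {q2, q6, q7}.
Read '0': {q2, q6, q7} → {q2, q3, q4, q5, q7}.
Read '1': {q2, q3, q4, q5, q7} → {q0, q2, q3, q5, q6}.
Read '0': {q0, q2, q3, q5, q6} → {q0, q2, q3, q4, q5, q6, q7}.
Read '1': {q0, q2, q3, q4, q5, q6, q7} → {q0, q2, q3, q4, q5, q6, q7}.
Read '1': {q0, q2, q3, q4, q5, q6, q7} → {q0, q2, q3, q4, q5, q6, q7}.
Read '0': {q0, q2, q3, q4, q5, q6, q7} → {q0, q2, q3, q4, q5, q6, q7}.
Read '1': {q0, q2, q3, q4, q5, q6, q7} → {q0, q2, q3, q4, q5, q6, q7}.
Read '1': {q0, q2, q3, q4, q5, q6, q7} → {q0, q2, q3, q4, q5, q6, q7}.

{q0, q2, q3, q4, q5, q6, q7}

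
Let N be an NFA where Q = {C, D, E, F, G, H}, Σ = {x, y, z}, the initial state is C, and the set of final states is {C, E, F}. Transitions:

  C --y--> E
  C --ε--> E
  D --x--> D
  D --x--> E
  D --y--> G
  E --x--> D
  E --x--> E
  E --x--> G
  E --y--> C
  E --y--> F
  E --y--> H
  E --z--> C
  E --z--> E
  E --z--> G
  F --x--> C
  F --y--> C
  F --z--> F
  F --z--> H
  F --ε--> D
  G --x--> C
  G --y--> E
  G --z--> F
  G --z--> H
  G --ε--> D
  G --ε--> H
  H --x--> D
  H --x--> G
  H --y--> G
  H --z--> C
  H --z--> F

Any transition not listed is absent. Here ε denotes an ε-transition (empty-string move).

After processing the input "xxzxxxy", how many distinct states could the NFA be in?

6

Start: ε-closure({C}) = {C, E}.
Read 'x': {C, E} → {D, E, G, H}.
Read 'x': {D, E, G, H} → {C, D, E, G, H}.
Read 'z': {C, D, E, G, H} → {C, D, E, F, G, H}.
Read 'x': {C, D, E, F, G, H} → {C, D, E, G, H}.
Read 'x': {C, D, E, G, H} → {C, D, E, G, H}.
Read 'x': {C, D, E, G, H} → {C, D, E, G, H}.
Read 'y': {C, D, E, G, H} → {C, D, E, F, G, H}.
That set has 6 states.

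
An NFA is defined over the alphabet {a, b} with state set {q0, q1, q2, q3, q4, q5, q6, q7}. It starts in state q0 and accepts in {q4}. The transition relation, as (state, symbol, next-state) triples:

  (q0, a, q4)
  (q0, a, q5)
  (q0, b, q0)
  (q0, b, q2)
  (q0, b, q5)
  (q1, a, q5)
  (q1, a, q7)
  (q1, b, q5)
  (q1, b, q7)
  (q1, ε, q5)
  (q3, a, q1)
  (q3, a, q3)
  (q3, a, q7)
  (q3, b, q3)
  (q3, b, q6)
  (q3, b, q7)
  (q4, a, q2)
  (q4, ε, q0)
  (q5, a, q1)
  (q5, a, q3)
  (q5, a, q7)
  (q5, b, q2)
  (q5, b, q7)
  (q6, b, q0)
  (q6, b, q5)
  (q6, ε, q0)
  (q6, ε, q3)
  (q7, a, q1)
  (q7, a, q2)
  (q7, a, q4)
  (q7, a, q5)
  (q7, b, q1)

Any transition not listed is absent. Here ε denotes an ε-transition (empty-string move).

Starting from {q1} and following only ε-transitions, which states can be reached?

Begin with {q1}.
ε-move q1 → q5; add q5.

{q1, q5}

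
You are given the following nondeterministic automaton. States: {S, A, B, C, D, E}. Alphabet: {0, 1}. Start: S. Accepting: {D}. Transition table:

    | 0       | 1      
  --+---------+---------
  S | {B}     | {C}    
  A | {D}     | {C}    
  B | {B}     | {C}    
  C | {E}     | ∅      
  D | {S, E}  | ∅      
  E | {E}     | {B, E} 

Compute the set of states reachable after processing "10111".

{B, C, E}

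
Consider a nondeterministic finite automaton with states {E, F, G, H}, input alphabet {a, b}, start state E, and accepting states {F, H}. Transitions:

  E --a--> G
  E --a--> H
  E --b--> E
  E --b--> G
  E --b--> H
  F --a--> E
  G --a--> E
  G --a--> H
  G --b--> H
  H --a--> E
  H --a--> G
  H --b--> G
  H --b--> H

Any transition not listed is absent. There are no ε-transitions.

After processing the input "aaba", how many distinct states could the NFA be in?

3

Start in {E}.
Read 'a': E→{G, H}; now {G, H}.
Read 'a': G→{E, H}, H→{E, G}; now {E, G, H}.
Read 'b': E→{E, G, H}, G→{H}, H→{G, H}; now {E, G, H}.
Read 'a': E→{G, H}, G→{E, H}, H→{E, G}; now {E, G, H}.
That set has 3 states.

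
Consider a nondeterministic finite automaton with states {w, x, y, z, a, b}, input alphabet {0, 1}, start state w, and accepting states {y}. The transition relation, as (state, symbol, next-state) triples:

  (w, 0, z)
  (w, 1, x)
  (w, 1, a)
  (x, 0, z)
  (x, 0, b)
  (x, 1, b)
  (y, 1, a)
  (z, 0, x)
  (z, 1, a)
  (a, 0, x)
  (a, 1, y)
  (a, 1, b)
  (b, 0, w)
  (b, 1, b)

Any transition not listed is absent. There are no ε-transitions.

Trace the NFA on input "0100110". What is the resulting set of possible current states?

Start in {w}.
Read '0': {w} → {z}.
Read '1': {z} → {a}.
Read '0': {a} → {x}.
Read '0': {x} → {z, b}.
Read '1': {z, b} → {a, b}.
Read '1': {a, b} → {y, b}.
Read '0': {y, b} → {w}.

{w}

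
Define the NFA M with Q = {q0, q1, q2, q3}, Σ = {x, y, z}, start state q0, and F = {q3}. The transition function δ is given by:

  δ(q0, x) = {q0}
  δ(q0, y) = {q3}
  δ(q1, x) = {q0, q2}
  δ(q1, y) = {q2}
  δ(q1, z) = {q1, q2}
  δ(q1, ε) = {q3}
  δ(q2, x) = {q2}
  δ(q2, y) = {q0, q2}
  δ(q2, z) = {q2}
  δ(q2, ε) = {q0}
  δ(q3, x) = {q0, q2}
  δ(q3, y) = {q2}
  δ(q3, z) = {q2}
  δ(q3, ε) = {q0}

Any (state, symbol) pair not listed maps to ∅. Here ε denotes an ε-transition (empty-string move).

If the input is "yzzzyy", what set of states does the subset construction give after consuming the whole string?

{q0, q2, q3}

Start in {q0}.
Read 'y': q0→{q3}; union {q3}; ε-closure = {q0, q3}.
Read 'z': q0→∅, q3→{q2}; union {q2}; ε-closure = {q0, q2}.
Read 'z': q0→∅, q2→{q2}; union {q2}; ε-closure = {q0, q2}.
Read 'z': q0→∅, q2→{q2}; union {q2}; ε-closure = {q0, q2}.
Read 'y': q0→{q3}, q2→{q0, q2}; now {q0, q2, q3}.
Read 'y': q0→{q3}, q2→{q0, q2}, q3→{q2}; now {q0, q2, q3}.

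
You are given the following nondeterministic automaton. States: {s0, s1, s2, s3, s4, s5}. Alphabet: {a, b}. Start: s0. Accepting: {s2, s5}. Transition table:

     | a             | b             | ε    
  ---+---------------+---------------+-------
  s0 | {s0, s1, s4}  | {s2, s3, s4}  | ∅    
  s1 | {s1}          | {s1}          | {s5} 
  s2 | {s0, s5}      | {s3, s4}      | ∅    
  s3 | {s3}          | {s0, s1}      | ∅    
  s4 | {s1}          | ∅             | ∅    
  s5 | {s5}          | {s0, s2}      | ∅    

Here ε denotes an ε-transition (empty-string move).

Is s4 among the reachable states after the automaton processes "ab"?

Yes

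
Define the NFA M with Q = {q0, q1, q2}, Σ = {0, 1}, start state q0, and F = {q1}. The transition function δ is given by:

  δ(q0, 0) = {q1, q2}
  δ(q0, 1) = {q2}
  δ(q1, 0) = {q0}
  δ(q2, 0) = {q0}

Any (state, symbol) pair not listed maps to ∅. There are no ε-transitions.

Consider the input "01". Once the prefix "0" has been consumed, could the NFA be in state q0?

Start in {q0}.
Read '0': q0→{q1, q2}; now {q1, q2}.
State q0 is not in {q1, q2}.

No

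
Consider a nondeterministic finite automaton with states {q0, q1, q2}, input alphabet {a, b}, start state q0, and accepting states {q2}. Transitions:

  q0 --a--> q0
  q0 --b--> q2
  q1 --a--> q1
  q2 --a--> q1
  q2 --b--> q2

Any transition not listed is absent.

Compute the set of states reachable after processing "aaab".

Start in {q0}.
Read 'a': {q0} → {q0}.
Read 'a': {q0} → {q0}.
Read 'a': {q0} → {q0}.
Read 'b': {q0} → {q2}.

{q2}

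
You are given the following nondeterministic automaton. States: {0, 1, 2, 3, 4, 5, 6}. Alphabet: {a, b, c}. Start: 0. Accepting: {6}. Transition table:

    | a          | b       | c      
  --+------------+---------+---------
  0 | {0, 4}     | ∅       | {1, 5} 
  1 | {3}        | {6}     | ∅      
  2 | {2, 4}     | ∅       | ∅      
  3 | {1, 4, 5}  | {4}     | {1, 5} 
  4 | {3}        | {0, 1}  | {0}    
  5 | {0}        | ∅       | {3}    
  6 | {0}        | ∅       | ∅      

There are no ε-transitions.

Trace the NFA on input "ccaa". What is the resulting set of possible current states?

{0, 3}

Start in {0}.
Read 'c': 0→{1, 5}; now {1, 5}.
Read 'c': 1→∅, 5→{3}; now {3}.
Read 'a': 3→{1, 4, 5}; now {1, 4, 5}.
Read 'a': 1→{3}, 4→{3}, 5→{0}; now {0, 3}.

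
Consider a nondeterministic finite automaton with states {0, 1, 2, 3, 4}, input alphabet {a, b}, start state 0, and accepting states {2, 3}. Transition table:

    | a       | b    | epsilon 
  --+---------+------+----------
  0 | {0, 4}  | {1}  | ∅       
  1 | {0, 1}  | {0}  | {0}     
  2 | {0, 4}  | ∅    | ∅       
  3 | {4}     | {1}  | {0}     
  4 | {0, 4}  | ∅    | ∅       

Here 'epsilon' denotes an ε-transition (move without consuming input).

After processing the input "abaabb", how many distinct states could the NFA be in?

2

Start in {0}.
Read 'a': {0} → {0, 4}.
Read 'b': {0, 4} → {0, 1}.
Read 'a': {0, 1} → {0, 1, 4}.
Read 'a': {0, 1, 4} → {0, 1, 4}.
Read 'b': {0, 1, 4} → {0, 1}.
Read 'b': {0, 1} → {0, 1}.
That set has 2 states.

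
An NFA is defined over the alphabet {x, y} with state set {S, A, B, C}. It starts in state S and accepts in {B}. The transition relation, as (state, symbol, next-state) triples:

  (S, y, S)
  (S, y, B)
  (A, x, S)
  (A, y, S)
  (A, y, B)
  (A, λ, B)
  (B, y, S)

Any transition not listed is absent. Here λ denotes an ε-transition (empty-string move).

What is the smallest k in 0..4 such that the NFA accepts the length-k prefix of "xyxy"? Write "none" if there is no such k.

none

Start in {S}.
Read 'x': {S} → ∅.
The set is empty and remains empty for the remaining 3 symbols.
No reachable set along the way intersects F.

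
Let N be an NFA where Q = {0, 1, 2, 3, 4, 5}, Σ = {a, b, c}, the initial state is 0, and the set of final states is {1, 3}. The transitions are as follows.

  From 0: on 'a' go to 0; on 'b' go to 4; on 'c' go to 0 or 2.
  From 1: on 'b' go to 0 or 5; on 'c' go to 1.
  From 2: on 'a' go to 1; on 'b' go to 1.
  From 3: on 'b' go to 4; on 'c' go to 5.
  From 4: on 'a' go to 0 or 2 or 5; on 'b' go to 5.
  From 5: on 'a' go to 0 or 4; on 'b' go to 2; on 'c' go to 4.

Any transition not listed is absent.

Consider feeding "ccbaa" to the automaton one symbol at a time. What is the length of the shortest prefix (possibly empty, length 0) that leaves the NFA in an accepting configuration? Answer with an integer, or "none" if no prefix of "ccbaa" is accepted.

Start in {0}.
Read 'c': 0→{0, 2}; now {0, 2}.
Read 'c': 0→{0, 2}, 2→∅; now {0, 2}.
Read 'b': 0→{4}, 2→{1}; now {1, 4}.
None of the earlier sets intersect F, but {1, 4} does.

3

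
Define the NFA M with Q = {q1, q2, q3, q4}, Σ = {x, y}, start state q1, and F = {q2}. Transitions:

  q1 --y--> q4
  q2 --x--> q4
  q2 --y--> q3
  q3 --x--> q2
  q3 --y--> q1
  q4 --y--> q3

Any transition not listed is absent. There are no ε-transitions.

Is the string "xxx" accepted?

No

Start in {q1}.
Read 'x': q1→∅; now ∅.
The set is empty and remains empty for the remaining 2 symbols.
The final set ∅ contains no accepting state.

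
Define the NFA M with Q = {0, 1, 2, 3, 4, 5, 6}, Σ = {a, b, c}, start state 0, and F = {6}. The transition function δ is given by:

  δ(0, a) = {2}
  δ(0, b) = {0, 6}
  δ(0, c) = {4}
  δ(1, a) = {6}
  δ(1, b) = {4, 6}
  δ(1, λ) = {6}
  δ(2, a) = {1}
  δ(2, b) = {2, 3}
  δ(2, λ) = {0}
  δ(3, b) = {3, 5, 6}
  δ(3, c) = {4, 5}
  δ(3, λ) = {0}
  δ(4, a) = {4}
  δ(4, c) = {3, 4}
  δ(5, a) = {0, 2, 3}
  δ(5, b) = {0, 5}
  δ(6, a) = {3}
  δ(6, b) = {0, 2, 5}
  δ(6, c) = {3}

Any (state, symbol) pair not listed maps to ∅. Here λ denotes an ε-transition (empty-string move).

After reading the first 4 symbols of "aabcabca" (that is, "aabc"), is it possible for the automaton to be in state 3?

Start in {0}.
Read 'a': {0} → {0, 2}.
Read 'a': {0, 2} → {0, 1, 2, 6}.
Read 'b': {0, 1, 2, 6} → {0, 2, 3, 4, 5, 6}.
Read 'c': {0, 2, 3, 4, 5, 6} → {0, 3, 4, 5}.
State 3 is in {0, 3, 4, 5}.

Yes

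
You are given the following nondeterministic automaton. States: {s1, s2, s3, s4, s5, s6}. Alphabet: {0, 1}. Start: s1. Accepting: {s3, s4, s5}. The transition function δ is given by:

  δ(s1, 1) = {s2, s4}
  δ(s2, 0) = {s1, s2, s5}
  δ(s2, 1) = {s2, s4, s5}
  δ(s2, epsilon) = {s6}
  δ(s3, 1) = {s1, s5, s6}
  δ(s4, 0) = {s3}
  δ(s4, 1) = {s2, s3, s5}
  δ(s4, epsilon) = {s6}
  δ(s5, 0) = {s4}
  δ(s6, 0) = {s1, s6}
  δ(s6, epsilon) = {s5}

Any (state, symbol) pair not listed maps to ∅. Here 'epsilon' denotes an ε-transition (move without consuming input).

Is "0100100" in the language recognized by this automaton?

No

Start in {s1}.
Read '0': {s1} → ∅.
The set is empty and remains empty for the remaining 6 symbols.
The final set ∅ contains no accepting state.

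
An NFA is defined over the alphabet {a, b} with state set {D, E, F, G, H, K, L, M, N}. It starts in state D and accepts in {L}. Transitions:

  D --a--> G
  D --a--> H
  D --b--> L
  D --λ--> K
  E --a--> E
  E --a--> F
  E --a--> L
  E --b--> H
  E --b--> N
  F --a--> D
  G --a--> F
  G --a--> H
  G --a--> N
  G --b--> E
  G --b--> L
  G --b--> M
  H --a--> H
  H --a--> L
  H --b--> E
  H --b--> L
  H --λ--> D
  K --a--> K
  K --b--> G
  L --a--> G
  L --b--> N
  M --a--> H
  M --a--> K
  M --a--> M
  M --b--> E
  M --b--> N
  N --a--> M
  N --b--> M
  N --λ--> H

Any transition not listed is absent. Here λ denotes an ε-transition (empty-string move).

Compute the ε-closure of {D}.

{D, K}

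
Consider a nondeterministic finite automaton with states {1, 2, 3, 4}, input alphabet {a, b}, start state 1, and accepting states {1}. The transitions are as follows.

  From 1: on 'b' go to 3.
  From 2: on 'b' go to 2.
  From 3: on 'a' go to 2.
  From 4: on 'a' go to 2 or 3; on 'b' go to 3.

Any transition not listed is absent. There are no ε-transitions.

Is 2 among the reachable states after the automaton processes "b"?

Start in {1}.
Read 'b': 1→{3}; now {3}.
State 2 is not in {3}.

No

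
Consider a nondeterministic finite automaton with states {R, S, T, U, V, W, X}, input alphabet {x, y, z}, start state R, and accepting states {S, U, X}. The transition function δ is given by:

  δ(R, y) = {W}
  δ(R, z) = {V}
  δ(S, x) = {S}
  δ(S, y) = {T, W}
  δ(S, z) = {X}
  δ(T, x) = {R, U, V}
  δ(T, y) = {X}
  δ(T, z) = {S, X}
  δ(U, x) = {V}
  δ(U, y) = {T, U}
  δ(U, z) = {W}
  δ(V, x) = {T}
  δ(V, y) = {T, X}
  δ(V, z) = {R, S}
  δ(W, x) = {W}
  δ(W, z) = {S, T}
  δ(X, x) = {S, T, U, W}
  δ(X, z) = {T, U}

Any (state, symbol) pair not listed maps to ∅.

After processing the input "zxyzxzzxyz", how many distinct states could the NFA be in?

5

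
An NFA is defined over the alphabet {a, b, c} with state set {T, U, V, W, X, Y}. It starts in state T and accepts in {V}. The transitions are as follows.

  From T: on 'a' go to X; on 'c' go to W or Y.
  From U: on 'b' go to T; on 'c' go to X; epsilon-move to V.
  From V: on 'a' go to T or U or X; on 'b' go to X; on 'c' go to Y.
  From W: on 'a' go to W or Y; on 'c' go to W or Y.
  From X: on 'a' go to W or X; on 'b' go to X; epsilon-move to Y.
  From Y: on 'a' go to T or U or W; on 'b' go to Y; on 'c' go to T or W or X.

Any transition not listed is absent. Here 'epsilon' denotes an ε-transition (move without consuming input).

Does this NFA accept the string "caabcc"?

Start in {T}.
Read 'c': T→{W, Y}; now {W, Y}.
Read 'a': W→{W, Y}, Y→{T, U, W}; union {T, U, W, Y}; ε-closure = {T, U, V, W, Y}.
Read 'a': T→{X}, U→∅, V→{T, U, X}, W→{W, Y}, Y→{T, U, W}; union {T, U, W, X, Y}; ε-closure = {T, U, V, W, X, Y}.
Read 'b': T→∅, U→{T}, V→{X}, W→∅, X→{X}, Y→{Y}; now {T, X, Y}.
Read 'c': T→{W, Y}, X→∅, Y→{T, W, X}; now {T, W, X, Y}.
Read 'c': T→{W, Y}, W→{W, Y}, X→∅, Y→{T, W, X}; now {T, W, X, Y}.
The final set {T, W, X, Y} contains no accepting state.

No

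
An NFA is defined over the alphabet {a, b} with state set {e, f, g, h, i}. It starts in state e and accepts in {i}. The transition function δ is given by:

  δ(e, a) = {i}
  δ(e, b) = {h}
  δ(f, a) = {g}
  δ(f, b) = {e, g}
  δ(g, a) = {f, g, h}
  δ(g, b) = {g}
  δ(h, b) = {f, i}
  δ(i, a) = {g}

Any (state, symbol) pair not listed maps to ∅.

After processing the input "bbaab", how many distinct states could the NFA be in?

Start in {e}.
Read 'b': e→{h}; now {h}.
Read 'b': h→{f, i}; now {f, i}.
Read 'a': f→{g}, i→{g}; now {g}.
Read 'a': g→{f, g, h}; now {f, g, h}.
Read 'b': f→{e, g}, g→{g}, h→{f, i}; now {e, f, g, i}.
That set has 4 states.

4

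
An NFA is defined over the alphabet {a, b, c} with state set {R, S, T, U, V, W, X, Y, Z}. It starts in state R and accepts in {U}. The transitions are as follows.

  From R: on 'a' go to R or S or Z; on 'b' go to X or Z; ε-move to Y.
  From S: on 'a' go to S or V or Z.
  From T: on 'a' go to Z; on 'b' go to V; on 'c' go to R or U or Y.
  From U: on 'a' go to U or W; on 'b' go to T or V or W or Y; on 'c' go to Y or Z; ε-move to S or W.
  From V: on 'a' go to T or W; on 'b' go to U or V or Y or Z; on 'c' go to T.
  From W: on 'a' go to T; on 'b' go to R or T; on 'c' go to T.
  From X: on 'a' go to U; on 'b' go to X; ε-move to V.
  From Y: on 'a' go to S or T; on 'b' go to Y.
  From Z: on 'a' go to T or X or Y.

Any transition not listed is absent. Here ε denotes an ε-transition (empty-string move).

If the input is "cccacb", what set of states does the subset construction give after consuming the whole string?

∅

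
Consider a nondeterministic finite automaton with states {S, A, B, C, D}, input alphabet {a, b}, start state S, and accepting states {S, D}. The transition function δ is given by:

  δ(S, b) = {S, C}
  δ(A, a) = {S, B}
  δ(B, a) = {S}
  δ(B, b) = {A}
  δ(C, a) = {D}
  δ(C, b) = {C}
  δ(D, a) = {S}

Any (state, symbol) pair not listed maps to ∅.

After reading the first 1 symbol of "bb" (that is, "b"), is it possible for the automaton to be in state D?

No

Start in {S}.
Read 'b': S→{S, C}; now {S, C}.
State D is not in {S, C}.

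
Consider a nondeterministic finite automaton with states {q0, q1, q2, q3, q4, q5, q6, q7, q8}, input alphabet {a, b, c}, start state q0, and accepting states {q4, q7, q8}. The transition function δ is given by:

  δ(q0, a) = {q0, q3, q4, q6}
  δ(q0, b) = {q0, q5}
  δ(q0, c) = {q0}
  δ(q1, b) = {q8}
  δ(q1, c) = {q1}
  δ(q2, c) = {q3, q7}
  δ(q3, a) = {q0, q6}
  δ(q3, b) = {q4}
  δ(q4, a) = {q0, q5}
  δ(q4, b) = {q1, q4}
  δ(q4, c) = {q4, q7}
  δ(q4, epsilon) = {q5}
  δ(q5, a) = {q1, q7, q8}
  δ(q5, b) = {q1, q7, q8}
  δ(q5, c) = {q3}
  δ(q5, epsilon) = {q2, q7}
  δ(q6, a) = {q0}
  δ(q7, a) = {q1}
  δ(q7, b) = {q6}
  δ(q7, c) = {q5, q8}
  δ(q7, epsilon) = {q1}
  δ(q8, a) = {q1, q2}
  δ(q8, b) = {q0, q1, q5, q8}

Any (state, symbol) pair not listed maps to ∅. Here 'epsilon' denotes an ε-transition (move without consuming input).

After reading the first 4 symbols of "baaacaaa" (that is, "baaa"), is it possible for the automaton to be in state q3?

Yes

Start in {q0}.
Read 'b': {q0} → {q0, q1, q2, q5, q7}.
Read 'a': {q0, q1, q2, q5, q7} → {q0, q1, q2, q3, q4, q5, q6, q7, q8}.
Read 'a': {q0, q1, q2, q3, q4, q5, q6, q7, q8} → {q0, q1, q2, q3, q4, q5, q6, q7, q8}.
Read 'a': {q0, q1, q2, q3, q4, q5, q6, q7, q8} → {q0, q1, q2, q3, q4, q5, q6, q7, q8}.
State q3 is in {q0, q1, q2, q3, q4, q5, q6, q7, q8}.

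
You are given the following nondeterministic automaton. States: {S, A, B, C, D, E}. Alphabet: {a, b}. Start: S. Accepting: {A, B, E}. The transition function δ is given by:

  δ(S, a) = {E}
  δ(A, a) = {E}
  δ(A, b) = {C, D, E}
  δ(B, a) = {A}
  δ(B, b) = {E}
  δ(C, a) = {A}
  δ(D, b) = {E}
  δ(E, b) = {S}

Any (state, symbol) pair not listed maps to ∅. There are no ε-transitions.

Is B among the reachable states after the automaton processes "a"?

Start in {S}.
Read 'a': {S} → {E}.
State B is not in {E}.

No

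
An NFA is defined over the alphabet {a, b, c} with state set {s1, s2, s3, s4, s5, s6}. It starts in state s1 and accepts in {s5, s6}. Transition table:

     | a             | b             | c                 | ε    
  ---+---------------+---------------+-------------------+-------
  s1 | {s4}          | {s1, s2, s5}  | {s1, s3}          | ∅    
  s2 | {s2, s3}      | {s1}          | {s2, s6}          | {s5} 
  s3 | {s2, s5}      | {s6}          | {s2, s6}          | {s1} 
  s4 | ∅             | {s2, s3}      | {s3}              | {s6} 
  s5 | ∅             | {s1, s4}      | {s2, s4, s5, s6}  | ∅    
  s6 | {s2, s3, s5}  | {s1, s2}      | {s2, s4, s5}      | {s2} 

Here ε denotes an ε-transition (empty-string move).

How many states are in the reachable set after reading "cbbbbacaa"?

Start in {s1}.
Read 'c': {s1} → {s1, s3}.
Read 'b': {s1, s3} → {s1, s2, s5, s6}.
Read 'b': {s1, s2, s5, s6} → {s1, s2, s4, s5, s6}.
Read 'b': {s1, s2, s4, s5, s6} → {s1, s2, s3, s4, s5, s6}.
Read 'b': {s1, s2, s3, s4, s5, s6} → {s1, s2, s3, s4, s5, s6}.
Read 'a': {s1, s2, s3, s4, s5, s6} → {s1, s2, s3, s4, s5, s6}.
Read 'c': {s1, s2, s3, s4, s5, s6} → {s1, s2, s3, s4, s5, s6}.
Read 'a': {s1, s2, s3, s4, s5, s6} → {s1, s2, s3, s4, s5, s6}.
Read 'a': {s1, s2, s3, s4, s5, s6} → {s1, s2, s3, s4, s5, s6}.
That set has 6 states.

6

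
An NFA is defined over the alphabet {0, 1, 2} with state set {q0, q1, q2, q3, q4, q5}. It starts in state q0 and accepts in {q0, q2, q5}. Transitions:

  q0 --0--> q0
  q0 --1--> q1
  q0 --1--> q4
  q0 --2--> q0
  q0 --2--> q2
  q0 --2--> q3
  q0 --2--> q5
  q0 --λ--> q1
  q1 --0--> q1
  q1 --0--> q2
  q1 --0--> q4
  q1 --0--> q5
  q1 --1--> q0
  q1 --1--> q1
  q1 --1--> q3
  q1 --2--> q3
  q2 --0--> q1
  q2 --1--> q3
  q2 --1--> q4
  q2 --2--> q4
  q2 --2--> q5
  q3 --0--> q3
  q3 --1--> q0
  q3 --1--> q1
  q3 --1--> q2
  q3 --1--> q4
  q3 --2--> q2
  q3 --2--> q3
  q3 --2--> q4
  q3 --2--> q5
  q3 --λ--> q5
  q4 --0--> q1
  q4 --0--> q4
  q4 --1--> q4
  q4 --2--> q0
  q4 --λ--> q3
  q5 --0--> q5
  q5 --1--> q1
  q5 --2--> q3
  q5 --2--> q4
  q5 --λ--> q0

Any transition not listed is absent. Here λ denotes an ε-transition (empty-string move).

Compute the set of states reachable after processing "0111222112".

Start: ε-closure({q0}) = {q0, q1}.
Read '0': q0→{q0}, q1→{q1, q2, q4, q5}; union {q0, q1, q2, q4, q5}; ε-closure = {q0, q1, q2, q3, q4, q5}.
Read '1': q0→{q1, q4}, q1→{q0, q1, q3}, q2→{q3, q4}, q3→{q0, q1, q2, q4}, q4→{q4}, q5→{q1}; union {q0, q1, q2, q3, q4}; ε-closure = {q0, q1, q2, q3, q4, q5}.
Read '1': q0→{q1, q4}, q1→{q0, q1, q3}, q2→{q3, q4}, q3→{q0, q1, q2, q4}, q4→{q4}, q5→{q1}; union {q0, q1, q2, q3, q4}; ε-closure = {q0, q1, q2, q3, q4, q5}.
Read '1': q0→{q1, q4}, q1→{q0, q1, q3}, q2→{q3, q4}, q3→{q0, q1, q2, q4}, q4→{q4}, q5→{q1}; union {q0, q1, q2, q3, q4}; ε-closure = {q0, q1, q2, q3, q4, q5}.
Read '2': q0→{q0, q2, q3, q5}, q1→{q3}, q2→{q4, q5}, q3→{q2, q3, q4, q5}, q4→{q0}, q5→{q3, q4}; union {q0, q2, q3, q4, q5}; ε-closure = {q0, q1, q2, q3, q4, q5}.
Read '2': q0→{q0, q2, q3, q5}, q1→{q3}, q2→{q4, q5}, q3→{q2, q3, q4, q5}, q4→{q0}, q5→{q3, q4}; union {q0, q2, q3, q4, q5}; ε-closure = {q0, q1, q2, q3, q4, q5}.
Read '2': q0→{q0, q2, q3, q5}, q1→{q3}, q2→{q4, q5}, q3→{q2, q3, q4, q5}, q4→{q0}, q5→{q3, q4}; union {q0, q2, q3, q4, q5}; ε-closure = {q0, q1, q2, q3, q4, q5}.
Read '1': q0→{q1, q4}, q1→{q0, q1, q3}, q2→{q3, q4}, q3→{q0, q1, q2, q4}, q4→{q4}, q5→{q1}; union {q0, q1, q2, q3, q4}; ε-closure = {q0, q1, q2, q3, q4, q5}.
Read '1': q0→{q1, q4}, q1→{q0, q1, q3}, q2→{q3, q4}, q3→{q0, q1, q2, q4}, q4→{q4}, q5→{q1}; union {q0, q1, q2, q3, q4}; ε-closure = {q0, q1, q2, q3, q4, q5}.
Read '2': q0→{q0, q2, q3, q5}, q1→{q3}, q2→{q4, q5}, q3→{q2, q3, q4, q5}, q4→{q0}, q5→{q3, q4}; union {q0, q2, q3, q4, q5}; ε-closure = {q0, q1, q2, q3, q4, q5}.

{q0, q1, q2, q3, q4, q5}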